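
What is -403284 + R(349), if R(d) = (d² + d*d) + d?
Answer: -159333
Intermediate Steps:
R(d) = d + 2*d² (R(d) = (d² + d²) + d = 2*d² + d = d + 2*d²)
-403284 + R(349) = -403284 + 349*(1 + 2*349) = -403284 + 349*(1 + 698) = -403284 + 349*699 = -403284 + 243951 = -159333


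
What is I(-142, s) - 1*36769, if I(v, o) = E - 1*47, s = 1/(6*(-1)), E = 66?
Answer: -36750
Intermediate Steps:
s = -⅙ (s = 1/(-6) = -⅙ ≈ -0.16667)
I(v, o) = 19 (I(v, o) = 66 - 1*47 = 66 - 47 = 19)
I(-142, s) - 1*36769 = 19 - 1*36769 = 19 - 36769 = -36750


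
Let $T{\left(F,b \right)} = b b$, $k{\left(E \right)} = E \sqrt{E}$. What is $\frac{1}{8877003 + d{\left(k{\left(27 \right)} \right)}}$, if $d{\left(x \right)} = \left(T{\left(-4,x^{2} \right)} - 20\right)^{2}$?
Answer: $\frac{1}{150094619809056964} \approx 6.6625 \cdot 10^{-18}$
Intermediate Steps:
$k{\left(E \right)} = E^{\frac{3}{2}}$
$T{\left(F,b \right)} = b^{2}$
$d{\left(x \right)} = \left(-20 + x^{4}\right)^{2}$ ($d{\left(x \right)} = \left(\left(x^{2}\right)^{2} - 20\right)^{2} = \left(x^{4} - 20\right)^{2} = \left(-20 + x^{4}\right)^{2}$)
$\frac{1}{8877003 + d{\left(k{\left(27 \right)} \right)}} = \frac{1}{8877003 + \left(-20 + \left(27^{\frac{3}{2}}\right)^{4}\right)^{2}} = \frac{1}{8877003 + \left(-20 + \left(81 \sqrt{3}\right)^{4}\right)^{2}} = \frac{1}{8877003 + \left(-20 + 387420489\right)^{2}} = \frac{1}{8877003 + 387420469^{2}} = \frac{1}{8877003 + 150094619800179961} = \frac{1}{150094619809056964}$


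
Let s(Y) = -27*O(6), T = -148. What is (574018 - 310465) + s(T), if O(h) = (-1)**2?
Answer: 263526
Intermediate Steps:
O(h) = 1
s(Y) = -27 (s(Y) = -27*1 = -27)
(574018 - 310465) + s(T) = (574018 - 310465) - 27 = 263553 - 27 = 263526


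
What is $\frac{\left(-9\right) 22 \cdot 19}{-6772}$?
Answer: $\frac{1881}{3386} \approx 0.55552$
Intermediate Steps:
$\frac{\left(-9\right) 22 \cdot 19}{-6772} = \left(-198\right) 19 \left(- \frac{1}{6772}\right) = \left(-3762\right) \left(- \frac{1}{6772}\right) = \frac{1881}{3386}$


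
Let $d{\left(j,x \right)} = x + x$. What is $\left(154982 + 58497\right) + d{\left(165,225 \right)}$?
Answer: $213929$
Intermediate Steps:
$d{\left(j,x \right)} = 2 x$
$\left(154982 + 58497\right) + d{\left(165,225 \right)} = \left(154982 + 58497\right) + 2 \cdot 225 = 213479 + 450 = 213929$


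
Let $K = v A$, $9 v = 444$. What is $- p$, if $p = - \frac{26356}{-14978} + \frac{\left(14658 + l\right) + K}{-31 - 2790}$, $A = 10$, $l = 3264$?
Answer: $\frac{302211880}{63379407} \approx 4.7683$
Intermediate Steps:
$v = \frac{148}{3}$ ($v = \frac{1}{9} \cdot 444 = \frac{148}{3} \approx 49.333$)
$K = \frac{1480}{3}$ ($K = \frac{148}{3} \cdot 10 = \frac{1480}{3} \approx 493.33$)
$p = - \frac{302211880}{63379407}$ ($p = - \frac{26356}{-14978} + \frac{\left(14658 + 3264\right) + \frac{1480}{3}}{-31 - 2790} = \left(-26356\right) \left(- \frac{1}{14978}\right) + \frac{17922 + \frac{1480}{3}}{-31 - 2790} = \frac{13178}{7489} + \frac{55246}{3 \left(-2821\right)} = \frac{13178}{7489} + \frac{55246}{3} \left(- \frac{1}{2821}\right) = \frac{13178}{7489} - \frac{55246}{8463} = - \frac{302211880}{63379407} \approx -4.7683$)
$- p = \left(-1\right) \left(- \frac{302211880}{63379407}\right) = \frac{302211880}{63379407}$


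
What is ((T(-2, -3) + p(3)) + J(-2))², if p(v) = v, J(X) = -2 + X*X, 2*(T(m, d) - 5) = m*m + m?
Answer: 121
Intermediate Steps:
T(m, d) = 5 + m/2 + m²/2 (T(m, d) = 5 + (m*m + m)/2 = 5 + (m² + m)/2 = 5 + (m + m²)/2 = 5 + (m/2 + m²/2) = 5 + m/2 + m²/2)
J(X) = -2 + X²
((T(-2, -3) + p(3)) + J(-2))² = (((5 + (½)*(-2) + (½)*(-2)²) + 3) + (-2 + (-2)²))² = (((5 - 1 + (½)*4) + 3) + (-2 + 4))² = (((5 - 1 + 2) + 3) + 2)² = ((6 + 3) + 2)² = (9 + 2)² = 11² = 121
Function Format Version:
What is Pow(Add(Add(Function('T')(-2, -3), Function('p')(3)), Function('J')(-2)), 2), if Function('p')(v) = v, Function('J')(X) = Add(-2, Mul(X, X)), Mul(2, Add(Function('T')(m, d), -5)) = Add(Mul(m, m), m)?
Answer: 121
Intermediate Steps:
Function('T')(m, d) = Add(5, Mul(Rational(1, 2), m), Mul(Rational(1, 2), Pow(m, 2))) (Function('T')(m, d) = Add(5, Mul(Rational(1, 2), Add(Mul(m, m), m))) = Add(5, Mul(Rational(1, 2), Add(Pow(m, 2), m))) = Add(5, Mul(Rational(1, 2), Add(m, Pow(m, 2)))) = Add(5, Add(Mul(Rational(1, 2), m), Mul(Rational(1, 2), Pow(m, 2)))) = Add(5, Mul(Rational(1, 2), m), Mul(Rational(1, 2), Pow(m, 2))))
Function('J')(X) = Add(-2, Pow(X, 2))
Pow(Add(Add(Function('T')(-2, -3), Function('p')(3)), Function('J')(-2)), 2) = Pow(Add(Add(Add(5, Mul(Rational(1, 2), -2), Mul(Rational(1, 2), Pow(-2, 2))), 3), Add(-2, Pow(-2, 2))), 2) = Pow(Add(Add(Add(5, -1, Mul(Rational(1, 2), 4)), 3), Add(-2, 4)), 2) = Pow(Add(Add(Add(5, -1, 2), 3), 2), 2) = Pow(Add(Add(6, 3), 2), 2) = Pow(Add(9, 2), 2) = Pow(11, 2) = 121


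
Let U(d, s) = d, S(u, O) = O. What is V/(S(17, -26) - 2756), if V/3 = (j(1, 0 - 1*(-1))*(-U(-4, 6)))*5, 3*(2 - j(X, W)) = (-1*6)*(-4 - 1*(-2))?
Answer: 60/1391 ≈ 0.043134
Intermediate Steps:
j(X, W) = -2 (j(X, W) = 2 - (-1*6)*(-4 - 1*(-2))/3 = 2 - (-2)*(-4 + 2) = 2 - (-2)*(-2) = 2 - 1/3*12 = 2 - 4 = -2)
V = -120 (V = 3*(-(-2)*(-4)*5) = 3*(-2*4*5) = 3*(-8*5) = 3*(-40) = -120)
V/(S(17, -26) - 2756) = -120/(-26 - 2756) = -120/(-2782) = -120*(-1/2782) = 60/1391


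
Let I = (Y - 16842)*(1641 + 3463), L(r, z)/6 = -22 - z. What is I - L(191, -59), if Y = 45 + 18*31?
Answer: -82884078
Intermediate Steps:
Y = 603 (Y = 45 + 558 = 603)
L(r, z) = -132 - 6*z (L(r, z) = 6*(-22 - z) = -132 - 6*z)
I = -82883856 (I = (603 - 16842)*(1641 + 3463) = -16239*5104 = -82883856)
I - L(191, -59) = -82883856 - (-132 - 6*(-59)) = -82883856 - (-132 + 354) = -82883856 - 1*222 = -82883856 - 222 = -82884078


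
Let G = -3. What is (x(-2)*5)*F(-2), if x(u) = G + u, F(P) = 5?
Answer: -125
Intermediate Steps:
x(u) = -3 + u
(x(-2)*5)*F(-2) = ((-3 - 2)*5)*5 = -5*5*5 = -25*5 = -125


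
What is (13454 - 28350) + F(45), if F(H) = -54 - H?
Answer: -14995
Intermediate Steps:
(13454 - 28350) + F(45) = (13454 - 28350) + (-54 - 1*45) = -14896 + (-54 - 45) = -14896 - 99 = -14995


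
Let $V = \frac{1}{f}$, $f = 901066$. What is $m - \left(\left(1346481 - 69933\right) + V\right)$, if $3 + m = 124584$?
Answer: $- \frac{1037998296823}{901066} \approx -1.152 \cdot 10^{6}$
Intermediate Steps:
$m = 124581$ ($m = -3 + 124584 = 124581$)
$V = \frac{1}{901066} \approx 1.1098 \cdot 10^{-6}$
$m - \left(\left(1346481 - 69933\right) + V\right) = 124581 - \left(\left(1346481 - 69933\right) + \frac{1}{901066}\right) = 124581 - \left(1276548 + \frac{1}{901066}\right) = 124581 - \frac{1150254000169}{901066} = - \frac{1037998296823}{901066}$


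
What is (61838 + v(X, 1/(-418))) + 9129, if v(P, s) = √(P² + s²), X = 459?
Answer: 70967 + √36811027045/418 ≈ 71426.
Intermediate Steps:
(61838 + v(X, 1/(-418))) + 9129 = (61838 + √(459² + (1/(-418))²)) + 9129 = (61838 + √(210681 + (-1/418)²)) + 9129 = (61838 + √(210681 + 1/174724)) + 9129 = (61838 + √(36811027045/174724)) + 9129 = (61838 + √36811027045/418) + 9129 = 70967 + √36811027045/418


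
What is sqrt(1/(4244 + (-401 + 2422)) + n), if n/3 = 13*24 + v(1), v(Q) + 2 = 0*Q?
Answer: sqrt(36502715515)/6265 ≈ 30.496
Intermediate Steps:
v(Q) = -2 (v(Q) = -2 + 0*Q = -2 + 0 = -2)
n = 930 (n = 3*(13*24 - 2) = 3*(312 - 2) = 3*310 = 930)
sqrt(1/(4244 + (-401 + 2422)) + n) = sqrt(1/(4244 + (-401 + 2422)) + 930) = sqrt(1/(4244 + 2021) + 930) = sqrt(1/6265 + 930) = sqrt(5826451/6265) = sqrt(36502715515)/6265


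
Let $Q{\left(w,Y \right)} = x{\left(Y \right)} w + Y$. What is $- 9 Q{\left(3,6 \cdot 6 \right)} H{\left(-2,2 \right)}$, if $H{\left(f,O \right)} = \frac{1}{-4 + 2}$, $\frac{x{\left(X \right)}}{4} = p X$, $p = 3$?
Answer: $5994$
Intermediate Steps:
$x{\left(X \right)} = 12 X$ ($x{\left(X \right)} = 4 \cdot 3 X = 12 X$)
$Q{\left(w,Y \right)} = Y + 12 Y w$ ($Q{\left(w,Y \right)} = 12 Y w + Y = Y + 12 Y w$)
$H{\left(f,O \right)} = - \frac{1}{2}$ ($H{\left(f,O \right)} = \frac{1}{-2} = - \frac{1}{2}$)
$- 9 Q{\left(3,6 \cdot 6 \right)} H{\left(-2,2 \right)} = - 9 \cdot 6 \cdot 6 \left(1 + 12 \cdot 3\right) \left(- \frac{1}{2}\right) = - 9 \cdot 36 \left(1 + 36\right) \left(- \frac{1}{2}\right) = - 9 \cdot 36 \cdot 37 \left(- \frac{1}{2}\right) = \left(-9\right) 1332 \left(- \frac{1}{2}\right) = \left(-11988\right) \left(- \frac{1}{2}\right) = 5994$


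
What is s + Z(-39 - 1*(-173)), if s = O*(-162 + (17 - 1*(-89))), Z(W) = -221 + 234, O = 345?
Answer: -19307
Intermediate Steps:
Z(W) = 13
s = -19320 (s = 345*(-162 + (17 - 1*(-89))) = 345*(-162 + (17 + 89)) = 345*(-162 + 106) = 345*(-56) = -19320)
s + Z(-39 - 1*(-173)) = -19320 + 13 = -19307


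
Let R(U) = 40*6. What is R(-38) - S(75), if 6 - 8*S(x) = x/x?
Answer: 1915/8 ≈ 239.38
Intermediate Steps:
S(x) = 5/8 (S(x) = ¾ - x/(8*x) = ¾ - ⅛*1 = ¾ - ⅛ = 5/8)
R(U) = 240
R(-38) - S(75) = 240 - 1*5/8 = 240 - 5/8 = 1915/8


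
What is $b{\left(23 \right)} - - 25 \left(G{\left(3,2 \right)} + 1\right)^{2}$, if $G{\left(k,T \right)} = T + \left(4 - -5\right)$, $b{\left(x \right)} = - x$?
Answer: $3577$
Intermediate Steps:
$G{\left(k,T \right)} = 9 + T$ ($G{\left(k,T \right)} = T + \left(4 + 5\right) = T + 9 = 9 + T$)
$b{\left(23 \right)} - - 25 \left(G{\left(3,2 \right)} + 1\right)^{2} = \left(-1\right) 23 - - 25 \left(\left(9 + 2\right) + 1\right)^{2} = -23 - - 25 \left(11 + 1\right)^{2} = -23 - - 25 \cdot 12^{2} = -23 - \left(-25\right) 144 = -23 - -3600 = -23 + 3600 = 3577$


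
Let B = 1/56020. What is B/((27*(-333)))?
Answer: -1/503675820 ≈ -1.9854e-9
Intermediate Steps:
B = 1/56020 ≈ 1.7851e-5
B/((27*(-333))) = 1/(56020*((27*(-333)))) = (1/56020)/(-8991) = (1/56020)*(-1/8991) = -1/503675820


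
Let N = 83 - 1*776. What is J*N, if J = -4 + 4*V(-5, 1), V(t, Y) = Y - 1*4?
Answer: 11088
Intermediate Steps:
V(t, Y) = -4 + Y (V(t, Y) = Y - 4 = -4 + Y)
N = -693 (N = 83 - 776 = -693)
J = -16 (J = -4 + 4*(-4 + 1) = -4 + 4*(-3) = -4 - 12 = -16)
J*N = -16*(-693) = 11088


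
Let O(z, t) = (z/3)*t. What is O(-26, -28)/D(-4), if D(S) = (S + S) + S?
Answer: -182/9 ≈ -20.222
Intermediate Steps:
D(S) = 3*S (D(S) = 2*S + S = 3*S)
O(z, t) = t*z/3 (O(z, t) = (z*(⅓))*t = (z/3)*t = t*z/3)
O(-26, -28)/D(-4) = ((⅓)*(-28)*(-26))/((3*(-4))) = (728/3)/(-12) = (728/3)*(-1/12) = -182/9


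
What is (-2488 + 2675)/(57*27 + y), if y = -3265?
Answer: -187/1726 ≈ -0.10834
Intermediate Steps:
(-2488 + 2675)/(57*27 + y) = (-2488 + 2675)/(57*27 - 3265) = 187/(1539 - 3265) = 187/(-1726) = 187*(-1/1726) = -187/1726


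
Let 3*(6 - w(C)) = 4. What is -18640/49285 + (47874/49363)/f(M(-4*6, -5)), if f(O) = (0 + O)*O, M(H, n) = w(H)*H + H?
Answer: -1701629694463/4499809449568 ≈ -0.37816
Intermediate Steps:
w(C) = 14/3 (w(C) = 6 - 1/3*4 = 6 - 4/3 = 14/3)
M(H, n) = 17*H/3 (M(H, n) = 14*H/3 + H = 17*H/3)
f(O) = O**2 (f(O) = O*O = O**2)
-18640/49285 + (47874/49363)/f(M(-4*6, -5)) = -18640/49285 + (47874/49363)/((17*(-4*6)/3)**2) = -18640*1/49285 + (47874*(1/49363))/(((17/3)*(-24))**2) = -3728/9857 + 47874/(49363*((-136)**2)) = -3728/9857 + (47874/49363)/18496 = -3728/9857 + (47874/49363)*(1/18496) = -3728/9857 + 23937/456509024 = -1701629694463/4499809449568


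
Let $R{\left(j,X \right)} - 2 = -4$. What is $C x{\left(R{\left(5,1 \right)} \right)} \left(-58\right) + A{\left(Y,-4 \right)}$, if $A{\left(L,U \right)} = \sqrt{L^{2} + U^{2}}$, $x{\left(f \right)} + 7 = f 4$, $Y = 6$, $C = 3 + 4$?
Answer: $6090 + 2 \sqrt{13} \approx 6097.2$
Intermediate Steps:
$C = 7$
$R{\left(j,X \right)} = -2$ ($R{\left(j,X \right)} = 2 - 4 = -2$)
$x{\left(f \right)} = -7 + 4 f$ ($x{\left(f \right)} = -7 + f 4 = -7 + 4 f$)
$C x{\left(R{\left(5,1 \right)} \right)} \left(-58\right) + A{\left(Y,-4 \right)} = 7 \left(-7 + 4 \left(-2\right)\right) \left(-58\right) + \sqrt{6^{2} + \left(-4\right)^{2}} = 7 \left(-7 - 8\right) \left(-58\right) + \sqrt{36 + 16} = 7 \left(-15\right) \left(-58\right) + \sqrt{52} = \left(-105\right) \left(-58\right) + 2 \sqrt{13} = 6090 + 2 \sqrt{13}$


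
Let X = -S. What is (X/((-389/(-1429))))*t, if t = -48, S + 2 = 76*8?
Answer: 41566752/389 ≈ 1.0686e+5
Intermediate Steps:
S = 606 (S = -2 + 76*8 = -2 + 608 = 606)
X = -606 (X = -1*606 = -606)
(X/((-389/(-1429))))*t = -606/((-389/(-1429)))*(-48) = -606/((-389*(-1/1429)))*(-48) = -606/389/1429*(-48) = -606*1429/389*(-48) = -865974/389*(-48) = 41566752/389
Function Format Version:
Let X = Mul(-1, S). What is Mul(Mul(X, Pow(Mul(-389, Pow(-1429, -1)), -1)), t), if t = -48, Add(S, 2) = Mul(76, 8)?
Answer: Rational(41566752, 389) ≈ 1.0686e+5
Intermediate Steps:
S = 606 (S = Add(-2, Mul(76, 8)) = Add(-2, 608) = 606)
X = -606 (X = Mul(-1, 606) = -606)
Mul(Mul(X, Pow(Mul(-389, Pow(-1429, -1)), -1)), t) = Mul(Mul(-606, Pow(Mul(-389, Pow(-1429, -1)), -1)), -48) = Mul(Mul(-606, Pow(Mul(-389, Rational(-1, 1429)), -1)), -48) = Mul(Mul(-606, Pow(Rational(389, 1429), -1)), -48) = Mul(Mul(-606, Rational(1429, 389)), -48) = Mul(Rational(-865974, 389), -48) = Rational(41566752, 389)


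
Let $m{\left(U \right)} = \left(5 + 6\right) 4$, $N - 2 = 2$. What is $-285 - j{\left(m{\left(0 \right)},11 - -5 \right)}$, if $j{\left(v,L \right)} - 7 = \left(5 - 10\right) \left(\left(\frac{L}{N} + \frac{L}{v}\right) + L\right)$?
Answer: $- \frac{2092}{11} \approx -190.18$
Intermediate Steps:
$N = 4$ ($N = 2 + 2 = 4$)
$m{\left(U \right)} = 44$ ($m{\left(U \right)} = 11 \cdot 4 = 44$)
$j{\left(v,L \right)} = 7 - \frac{25 L}{4} - \frac{5 L}{v}$ ($j{\left(v,L \right)} = 7 + \left(5 - 10\right) \left(\left(\frac{L}{4} + \frac{L}{v}\right) + L\right) = 7 - 5 \left(\left(L \frac{1}{4} + \frac{L}{v}\right) + L\right) = 7 - 5 \left(\left(\frac{L}{4} + \frac{L}{v}\right) + L\right) = 7 - 5 \left(\frac{5 L}{4} + \frac{L}{v}\right) = 7 - \left(\frac{25 L}{4} + \frac{5 L}{v}\right) = 7 - \frac{25 L}{4} - \frac{5 L}{v}$)
$-285 - j{\left(m{\left(0 \right)},11 - -5 \right)} = -285 - \left(7 - \frac{25 \left(11 - -5\right)}{4} - \frac{5 \left(11 - -5\right)}{44}\right) = -285 - \left(7 - \frac{25 \left(11 + 5\right)}{4} - 5 \left(11 + 5\right) \frac{1}{44}\right) = -285 - \left(7 - 100 - 80 \cdot \frac{1}{44}\right) = -285 - \left(7 - 100 - \frac{20}{11}\right) = -285 - - \frac{1043}{11} = -285 + \frac{1043}{11} = - \frac{2092}{11}$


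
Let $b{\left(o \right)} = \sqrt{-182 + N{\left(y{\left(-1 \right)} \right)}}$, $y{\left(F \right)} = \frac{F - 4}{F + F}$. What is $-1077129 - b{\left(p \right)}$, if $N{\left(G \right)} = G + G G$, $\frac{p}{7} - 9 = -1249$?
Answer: $-1077129 - \frac{3 i \sqrt{77}}{2} \approx -1.0771 \cdot 10^{6} - 13.162 i$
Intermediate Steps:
$p = -8680$ ($p = 63 + 7 \left(-1249\right) = 63 - 8743 = -8680$)
$y{\left(F \right)} = \frac{-4 + F}{2 F}$
$N{\left(G \right)} = G + G^{2}$
$b{\left(o \right)} = \frac{3 i \sqrt{77}}{2}$ ($b{\left(o \right)} = \sqrt{-182 + \frac{-4 - 1}{2 \left(-1\right)} \left(1 + \frac{-4 - 1}{2 \left(-1\right)}\right)} = \sqrt{-182 + \frac{1}{2} \left(-1\right) \left(-5\right) \left(1 + \frac{1}{2} \left(-1\right) \left(-5\right)\right)} = \sqrt{-182 + \frac{5 \left(1 + \frac{5}{2}\right)}{2}} = \sqrt{-182 + \frac{5}{2} \cdot \frac{7}{2}} = \sqrt{-182 + \frac{35}{4}} = \sqrt{- \frac{693}{4}} = \frac{3 i \sqrt{77}}{2}$)
$-1077129 - b{\left(p \right)} = -1077129 - \frac{3 i \sqrt{77}}{2}$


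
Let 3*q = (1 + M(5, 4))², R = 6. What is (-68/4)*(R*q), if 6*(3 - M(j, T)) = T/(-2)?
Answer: -5746/9 ≈ -638.44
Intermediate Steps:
M(j, T) = 3 + T/12 (M(j, T) = 3 - T/(6*(-2)) = 3 - T*(-1)/(6*2) = 3 - (-1)*T/12 = 3 + T/12)
q = 169/27 (q = (1 + (3 + (1/12)*4))²/3 = (1 + (3 + ⅓))²/3 = (1 + 10/3)²/3 = (13/3)²/3 = (⅓)*(169/9) = 169/27 ≈ 6.2593)
(-68/4)*(R*q) = (-68/4)*(6*(169/27)) = ((¼)*(-68))*(338/9) = -17*338/9 = -5746/9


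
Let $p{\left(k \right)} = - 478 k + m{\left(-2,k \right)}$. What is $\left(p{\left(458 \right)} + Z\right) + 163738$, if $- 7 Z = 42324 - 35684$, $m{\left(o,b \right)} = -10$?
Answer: $- \frac{393012}{7} \approx -56145.0$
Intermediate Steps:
$p{\left(k \right)} = -10 - 478 k$ ($p{\left(k \right)} = - 478 k - 10 = -10 - 478 k$)
$Z = - \frac{6640}{7}$ ($Z = - \frac{42324 - 35684}{7} = \left(- \frac{1}{7}\right) 6640 = - \frac{6640}{7} \approx -948.57$)
$\left(p{\left(458 \right)} + Z\right) + 163738 = \left(\left(-10 - 218924\right) - \frac{6640}{7}\right) + 163738 = \left(-218934 - \frac{6640}{7}\right) + 163738 = - \frac{1539178}{7} + 163738 = - \frac{393012}{7}$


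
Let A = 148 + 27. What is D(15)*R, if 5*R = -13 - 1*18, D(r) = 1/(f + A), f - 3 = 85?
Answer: -31/1315 ≈ -0.023574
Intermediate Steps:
A = 175
f = 88 (f = 3 + 85 = 88)
D(r) = 1/263 (D(r) = 1/(88 + 175) = 1/263)
R = -31/5 (R = (-13 - 1*18)/5 = (-13 - 18)/5 = (1/5)*(-31) = -31/5 ≈ -6.2000)
D(15)*R = (1/263)*(-31/5) = -31/1315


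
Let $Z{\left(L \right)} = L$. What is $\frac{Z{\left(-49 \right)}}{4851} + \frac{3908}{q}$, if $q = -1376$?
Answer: $- \frac{97067}{34056} \approx -2.8502$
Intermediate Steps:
$\frac{Z{\left(-49 \right)}}{4851} + \frac{3908}{q} = - \frac{49}{4851} + \frac{3908}{-1376} = \left(-49\right) \frac{1}{4851} + 3908 \left(- \frac{1}{1376}\right) = - \frac{1}{99} - \frac{977}{344} = - \frac{97067}{34056}$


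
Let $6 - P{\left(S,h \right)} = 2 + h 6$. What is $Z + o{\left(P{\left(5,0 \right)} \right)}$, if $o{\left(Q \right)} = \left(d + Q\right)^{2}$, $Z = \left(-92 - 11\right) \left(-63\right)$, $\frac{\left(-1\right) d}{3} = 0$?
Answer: $6505$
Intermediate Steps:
$d = 0$ ($d = \left(-3\right) 0 = 0$)
$P{\left(S,h \right)} = 4 - 6 h$ ($P{\left(S,h \right)} = 6 - \left(2 + h 6\right) = 6 - \left(2 + 6 h\right) = 4 - 6 h$)
$Z = 6489$ ($Z = \left(-103\right) \left(-63\right) = 6489$)
$o{\left(Q \right)} = Q^{2}$ ($o{\left(Q \right)} = \left(0 + Q\right)^{2} = Q^{2}$)
$Z + o{\left(P{\left(5,0 \right)} \right)} = 6489 + \left(4 - 0\right)^{2} = 6489 + \left(4 + 0\right)^{2} = 6489 + 4^{2} = 6489 + 16 = 6505$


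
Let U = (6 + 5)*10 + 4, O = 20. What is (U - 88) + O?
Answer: 46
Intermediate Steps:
U = 114 (U = 11*10 + 4 = 110 + 4 = 114)
(U - 88) + O = (114 - 88) + 20 = 26 + 20 = 46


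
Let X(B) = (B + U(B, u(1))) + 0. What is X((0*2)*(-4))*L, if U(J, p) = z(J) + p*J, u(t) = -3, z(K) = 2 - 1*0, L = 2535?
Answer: 5070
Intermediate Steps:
z(K) = 2 (z(K) = 2 + 0 = 2)
U(J, p) = 2 + J*p (U(J, p) = 2 + p*J = 2 + J*p)
X(B) = 2 - 2*B (X(B) = (B + (2 + B*(-3))) + 0 = (B + (2 - 3*B)) + 0 = (2 - 2*B) + 0 = 2 - 2*B)
X((0*2)*(-4))*L = (2 - 2*0*2*(-4))*2535 = (2 - 0*(-4))*2535 = (2 - 2*0)*2535 = (2 + 0)*2535 = 2*2535 = 5070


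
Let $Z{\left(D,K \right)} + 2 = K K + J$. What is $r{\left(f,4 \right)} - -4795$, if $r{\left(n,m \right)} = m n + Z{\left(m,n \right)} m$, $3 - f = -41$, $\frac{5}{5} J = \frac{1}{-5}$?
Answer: $\frac{63531}{5} \approx 12706.0$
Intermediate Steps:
$J = - \frac{1}{5}$ ($J = \frac{1}{-5} = - \frac{1}{5} \approx -0.2$)
$f = 44$ ($f = 3 - -41 = 3 + 41 = 44$)
$Z{\left(D,K \right)} = - \frac{11}{5} + K^{2}$ ($Z{\left(D,K \right)} = -2 + \left(K K - \frac{1}{5}\right) = -2 + \left(K^{2} - \frac{1}{5}\right) = -2 + \left(- \frac{1}{5} + K^{2}\right) = - \frac{11}{5} + K^{2}$)
$r{\left(n,m \right)} = m n + m \left(- \frac{11}{5} + n^{2}\right)$ ($r{\left(n,m \right)} = m n + \left(- \frac{11}{5} + n^{2}\right) m = m n + m \left(- \frac{11}{5} + n^{2}\right)$)
$r{\left(f,4 \right)} - -4795 = \frac{1}{5} \cdot 4 \left(-11 + 5 \cdot 44 + 5 \cdot 44^{2}\right) - -4795 = \frac{1}{5} \cdot 4 \left(-11 + 220 + 5 \cdot 1936\right) + 4795 = \frac{1}{5} \cdot 4 \left(-11 + 220 + 9680\right) + 4795 = \frac{1}{5} \cdot 4 \cdot 9889 + 4795 = \frac{39556}{5} + 4795 = \frac{63531}{5}$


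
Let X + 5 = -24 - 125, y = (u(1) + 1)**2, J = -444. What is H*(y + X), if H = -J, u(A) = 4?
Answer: -57276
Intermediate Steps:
H = 444 (H = -1*(-444) = 444)
y = 25 (y = (4 + 1)**2 = 5**2 = 25)
X = -154 (X = -5 + (-24 - 125) = -5 - 149 = -154)
H*(y + X) = 444*(25 - 154) = 444*(-129) = -57276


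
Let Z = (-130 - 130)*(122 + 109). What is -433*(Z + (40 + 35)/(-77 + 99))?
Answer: 572099085/22 ≈ 2.6005e+7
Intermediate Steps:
Z = -60060 (Z = -260*231 = -60060)
-433*(Z + (40 + 35)/(-77 + 99)) = -433*(-60060 + (40 + 35)/(-77 + 99)) = -433*(-60060 + 75/22) = -433*(-1321245/22) = 572099085/22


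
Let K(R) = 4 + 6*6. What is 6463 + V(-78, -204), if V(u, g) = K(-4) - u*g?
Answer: -9409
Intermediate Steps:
K(R) = 40 (K(R) = 4 + 36 = 40)
V(u, g) = 40 - g*u (V(u, g) = 40 - u*g = 40 - g*u)
6463 + V(-78, -204) = 6463 + (40 - 1*(-204)*(-78)) = 6463 + (40 - 15912) = 6463 - 15872 = -9409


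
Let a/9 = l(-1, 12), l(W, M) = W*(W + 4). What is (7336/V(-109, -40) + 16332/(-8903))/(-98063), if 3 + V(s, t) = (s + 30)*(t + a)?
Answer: 10541936/2309230181405 ≈ 4.5651e-6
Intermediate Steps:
l(W, M) = W*(4 + W)
a = -27 (a = 9*(-(4 - 1)) = 9*(-1*3) = 9*(-3) = -27)
V(s, t) = -3 + (-27 + t)*(30 + s) (V(s, t) = -3 + (s + 30)*(t - 27) = -3 + (30 + s)*(-27 + t) = -3 + (-27 + t)*(30 + s))
(7336/V(-109, -40) + 16332/(-8903))/(-98063) = (7336/(-813 - 27*(-109) + 30*(-40) - 109*(-40)) + 16332/(-8903))/(-98063) = (7336/(-813 + 2943 - 1200 + 4360) + 16332*(-1/8903))*(-1/98063) = (7336/5290 - 16332/8903)*(-1/98063) = (7336*(1/5290) - 16332/8903)*(-1/98063) = (3668/2645 - 16332/8903)*(-1/98063) = -10541936/23548435*(-1/98063) = 10541936/2309230181405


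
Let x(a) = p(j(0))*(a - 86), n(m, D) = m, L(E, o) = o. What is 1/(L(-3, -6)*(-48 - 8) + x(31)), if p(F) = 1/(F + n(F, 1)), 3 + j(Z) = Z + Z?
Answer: 6/2071 ≈ 0.0028972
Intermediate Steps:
j(Z) = -3 + 2*Z (j(Z) = -3 + (Z + Z) = -3 + 2*Z)
p(F) = 1/(2*F) (p(F) = 1/(F + F) = 1/(2*F))
x(a) = 43/3 - a/6 (x(a) = (1/(2*(-3 + 2*0)))*(a - 86) = (1/(2*(-3 + 0)))*(-86 + a) = ((½)/(-3))*(-86 + a) = ((½)*(-⅓))*(-86 + a) = -(-86 + a)/6 = 43/3 - a/6)
1/(L(-3, -6)*(-48 - 8) + x(31)) = 1/(-6*(-48 - 8) + (43/3 - ⅙*31)) = 1/(-6*(-56) + (43/3 - 31/6)) = 1/(336 + 55/6) = 1/(2071/6) = 6/2071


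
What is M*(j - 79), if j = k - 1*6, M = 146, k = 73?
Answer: -1752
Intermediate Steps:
j = 67 (j = 73 - 1*6 = 73 - 6 = 67)
M*(j - 79) = 146*(67 - 79) = 146*(-12) = -1752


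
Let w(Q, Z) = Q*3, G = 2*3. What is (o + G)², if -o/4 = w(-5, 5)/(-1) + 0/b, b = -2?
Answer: 2916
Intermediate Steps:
G = 6
w(Q, Z) = 3*Q
o = -60 (o = -4*((3*(-5))/(-1) + 0/(-2)) = -4*(-15*(-1) + 0*(-½)) = -4*(15 + 0) = -4*15 = -60)
(o + G)² = (-60 + 6)² = (-54)² = 2916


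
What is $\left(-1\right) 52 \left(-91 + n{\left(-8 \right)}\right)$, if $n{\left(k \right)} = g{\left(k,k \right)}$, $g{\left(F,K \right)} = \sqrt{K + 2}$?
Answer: $4732 - 52 i \sqrt{6} \approx 4732.0 - 127.37 i$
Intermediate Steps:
$g{\left(F,K \right)} = \sqrt{2 + K}$
$n{\left(k \right)} = \sqrt{2 + k}$
$\left(-1\right) 52 \left(-91 + n{\left(-8 \right)}\right) = \left(-1\right) 52 \left(-91 + \sqrt{2 - 8}\right) = - 52 \left(-91 + \sqrt{-6}\right) = - 52 \left(-91 + i \sqrt{6}\right) = 4732 - 52 i \sqrt{6}$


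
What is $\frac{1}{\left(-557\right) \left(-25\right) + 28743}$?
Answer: $\frac{1}{42668} \approx 2.3437 \cdot 10^{-5}$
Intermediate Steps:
$\frac{1}{\left(-557\right) \left(-25\right) + 28743} = \frac{1}{13925 + 28743} = \frac{1}{42668}$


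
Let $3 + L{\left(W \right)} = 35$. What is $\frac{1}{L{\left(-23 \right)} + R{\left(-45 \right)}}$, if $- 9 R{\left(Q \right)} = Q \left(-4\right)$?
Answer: $\frac{1}{12} \approx 0.083333$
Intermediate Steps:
$L{\left(W \right)} = 32$ ($L{\left(W \right)} = -3 + 35 = 32$)
$R{\left(Q \right)} = \frac{4 Q}{9}$ ($R{\left(Q \right)} = - \frac{Q \left(-4\right)}{9} = - \frac{\left(-4\right) Q}{9} = \frac{4 Q}{9}$)
$\frac{1}{L{\left(-23 \right)} + R{\left(-45 \right)}} = \frac{1}{32 + \frac{4}{9} \left(-45\right)} = \frac{1}{32 - 20} = \frac{1}{12}$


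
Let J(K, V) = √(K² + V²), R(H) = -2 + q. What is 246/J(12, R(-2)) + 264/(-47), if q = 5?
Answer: -264/47 + 82*√17/17 ≈ 14.271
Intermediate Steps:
R(H) = 3 (R(H) = -2 + 5 = 3)
246/J(12, R(-2)) + 264/(-47) = 246/(√(12² + 3²)) + 264/(-47) = 246/(√(144 + 9)) + 264*(-1/47) = 246/(√153) - 264/47 = 246/((3*√17)) - 264/47 = 246*(√17/51) - 264/47 = 82*√17/17 - 264/47 = -264/47 + 82*√17/17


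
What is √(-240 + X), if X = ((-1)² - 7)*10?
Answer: 10*I*√3 ≈ 17.32*I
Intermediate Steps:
X = -60 (X = (1 - 7)*10 = -6*10 = -60)
√(-240 + X) = √(-240 - 60) = √(-300) = 10*I*√3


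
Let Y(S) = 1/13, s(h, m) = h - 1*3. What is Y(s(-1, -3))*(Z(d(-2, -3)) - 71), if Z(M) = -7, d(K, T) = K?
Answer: -6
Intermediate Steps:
s(h, m) = -3 + h (s(h, m) = h - 3 = -3 + h)
Y(S) = 1/13
Y(s(-1, -3))*(Z(d(-2, -3)) - 71) = (-7 - 71)/13 = (1/13)*(-78) = -6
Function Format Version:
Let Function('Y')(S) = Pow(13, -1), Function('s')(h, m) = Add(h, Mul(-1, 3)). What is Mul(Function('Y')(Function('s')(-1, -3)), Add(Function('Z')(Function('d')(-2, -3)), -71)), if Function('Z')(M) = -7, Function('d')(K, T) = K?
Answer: -6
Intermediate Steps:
Function('s')(h, m) = Add(-3, h) (Function('s')(h, m) = Add(h, -3) = Add(-3, h))
Function('Y')(S) = Rational(1, 13)
Mul(Function('Y')(Function('s')(-1, -3)), Add(Function('Z')(Function('d')(-2, -3)), -71)) = Mul(Rational(1, 13), Add(-7, -71)) = Mul(Rational(1, 13), -78) = -6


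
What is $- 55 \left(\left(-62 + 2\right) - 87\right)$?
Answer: $8085$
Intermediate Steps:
$- 55 \left(\left(-62 + 2\right) - 87\right) = - 55 \left(-60 - 87\right) = \left(-55\right) \left(-147\right) = 8085$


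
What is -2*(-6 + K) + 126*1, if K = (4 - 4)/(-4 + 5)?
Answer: 138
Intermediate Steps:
K = 0 (K = 0/1 = 0*1 = 0)
-2*(-6 + K) + 126*1 = -2*(-6 + 0) + 126*1 = -2*(-6) + 126 = 12 + 126 = 138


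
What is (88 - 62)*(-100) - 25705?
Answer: -28305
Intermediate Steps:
(88 - 62)*(-100) - 25705 = 26*(-100) - 25705 = -2600 - 25705 = -28305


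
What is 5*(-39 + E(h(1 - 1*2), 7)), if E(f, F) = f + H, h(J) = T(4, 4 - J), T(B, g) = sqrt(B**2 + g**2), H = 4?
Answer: -175 + 5*sqrt(41) ≈ -142.98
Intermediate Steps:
h(J) = sqrt(16 + (4 - J)**2) (h(J) = sqrt(4**2 + (4 - J)**2) = sqrt(16 + (4 - J)**2))
E(f, F) = 4 + f (E(f, F) = f + 4 = 4 + f)
5*(-39 + E(h(1 - 1*2), 7)) = 5*(-39 + (4 + sqrt(16 + (-4 + (1 - 1*2))**2))) = 5*(-39 + (4 + sqrt(16 + (-4 + (1 - 2))**2))) = 5*(-39 + (4 + sqrt(16 + (-4 - 1)**2))) = 5*(-39 + (4 + sqrt(16 + (-5)**2))) = 5*(-39 + (4 + sqrt(16 + 25))) = 5*(-39 + (4 + sqrt(41))) = 5*(-35 + sqrt(41)) = -175 + 5*sqrt(41)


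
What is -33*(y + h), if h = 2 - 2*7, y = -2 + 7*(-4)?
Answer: 1386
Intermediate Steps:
y = -30 (y = -2 - 28 = -30)
h = -12 (h = 2 - 14 = -12)
-33*(y + h) = -33*(-30 - 12) = -33*(-42) = 1386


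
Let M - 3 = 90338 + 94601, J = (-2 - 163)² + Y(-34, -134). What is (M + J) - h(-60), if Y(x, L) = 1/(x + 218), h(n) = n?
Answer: 39049769/184 ≈ 2.1223e+5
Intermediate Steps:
Y(x, L) = 1/(218 + x)
J = 5009401/184 (J = (-2 - 163)² + 1/(218 - 34) = (-165)² + 1/184 = 27225 + 1/184 = 5009401/184 ≈ 27225.)
M = 184942 (M = 3 + (90338 + 94601) = 3 + 184939 = 184942)
(M + J) - h(-60) = (184942 + 5009401/184) - 1*(-60) = 39038729/184 + 60 = 39049769/184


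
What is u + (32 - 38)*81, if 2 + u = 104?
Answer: -384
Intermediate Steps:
u = 102 (u = -2 + 104 = 102)
u + (32 - 38)*81 = 102 + (32 - 38)*81 = 102 - 6*81 = 102 - 486 = -384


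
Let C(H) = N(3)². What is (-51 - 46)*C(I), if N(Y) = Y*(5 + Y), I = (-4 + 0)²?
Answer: -55872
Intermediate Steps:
I = 16 (I = (-4)² = 16)
C(H) = 576 (C(H) = (3*(5 + 3))² = (3*8)² = 24² = 576)
(-51 - 46)*C(I) = (-51 - 46)*576 = -97*576 = -55872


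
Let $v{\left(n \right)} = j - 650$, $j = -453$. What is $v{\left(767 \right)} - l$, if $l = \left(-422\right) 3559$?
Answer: $1500795$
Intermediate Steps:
$l = -1501898$
$v{\left(n \right)} = -1103$ ($v{\left(n \right)} = -453 - 650 = -1103$)
$v{\left(767 \right)} - l = -1103 - -1501898 = -1103 + 1501898 = 1500795$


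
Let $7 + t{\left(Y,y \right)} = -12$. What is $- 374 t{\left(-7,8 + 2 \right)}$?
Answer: $7106$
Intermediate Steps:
$t{\left(Y,y \right)} = -19$ ($t{\left(Y,y \right)} = -7 - 12 = -19$)
$- 374 t{\left(-7,8 + 2 \right)} = \left(-374\right) \left(-19\right) = 7106$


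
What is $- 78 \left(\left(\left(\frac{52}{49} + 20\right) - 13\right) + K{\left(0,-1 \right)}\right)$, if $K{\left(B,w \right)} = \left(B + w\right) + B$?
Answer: $- \frac{26988}{49} \approx -550.78$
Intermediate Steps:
$K{\left(B,w \right)} = w + 2 B$
$- 78 \left(\left(\left(\frac{52}{49} + 20\right) - 13\right) + K{\left(0,-1 \right)}\right) = - 78 \left(\left(\left(\frac{52}{49} + 20\right) - 13\right) + \left(-1 + 2 \cdot 0\right)\right) = - 78 \left(\left(\left(52 \cdot \frac{1}{49} + 20\right) - 13\right) + \left(-1 + 0\right)\right) = - 78 \left(\left(\left(\frac{52}{49} + 20\right) - 13\right) - 1\right) = - 78 \left(\left(\frac{1032}{49} - 13\right) - 1\right) = - 78 \left(\frac{395}{49} - 1\right) = \left(-78\right) \frac{346}{49} = - \frac{26988}{49}$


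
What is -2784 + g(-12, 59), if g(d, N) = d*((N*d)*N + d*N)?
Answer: 506976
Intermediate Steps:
g(d, N) = d*(N*d + d*N**2) (g(d, N) = d*(d*N**2 + N*d) = d*(N*d + d*N**2))
-2784 + g(-12, 59) = -2784 + 59*(-12)**2*(1 + 59) = -2784 + 59*144*60 = -2784 + 509760 = 506976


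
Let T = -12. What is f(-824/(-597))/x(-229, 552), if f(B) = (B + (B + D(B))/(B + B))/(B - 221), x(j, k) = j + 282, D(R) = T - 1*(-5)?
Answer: 644983/11451933872 ≈ 5.6321e-5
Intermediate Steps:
D(R) = -7 (D(R) = -12 - 1*(-5) = -12 + 5 = -7)
x(j, k) = 282 + j
f(B) = (B + (-7 + B)/(2*B))/(-221 + B) (f(B) = (B + (B - 7)/(B + B))/(B - 221) = (B + (-7 + B)/((2*B)))/(-221 + B) = (B + (-7 + B)*(1/(2*B)))/(-221 + B) = (B + (-7 + B)/(2*B))/(-221 + B))
f(-824/(-597))/x(-229, 552) = ((-7 - 824/(-597) + 2*(-824/(-597))²)/(2*((-824/(-597)))*(-221 - 824/(-597))))/(282 - 229) = ((-7 - 824*(-1/597) + 2*(-824*(-1/597))²)/(2*((-824*(-1/597)))*(-221 - 824*(-1/597))))/53 = ((-7 + 824/597 + 2*(824/597)²)/(2*(824/597)*(-221 + 824/597)))*(1/53) = ((½)*(597/824)*(-7 + 824/597 + 2*(678976/356409))/(-131113/597))*(1/53) = ((½)*(597/824)*(-597/131113)*(-7 + 824/597 + 1357952/356409))*(1/53) = ((½)*(597/824)*(-597/131113)*(-644983/356409))*(1/53) = (644983/216074224)*(1/53) = 644983/11451933872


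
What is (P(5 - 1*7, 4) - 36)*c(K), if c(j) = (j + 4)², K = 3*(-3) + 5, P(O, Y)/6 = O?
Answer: 0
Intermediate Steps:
P(O, Y) = 6*O
K = -4 (K = -9 + 5 = -4)
c(j) = (4 + j)²
(P(5 - 1*7, 4) - 36)*c(K) = (6*(5 - 1*7) - 36)*(4 - 4)² = (6*(5 - 7) - 36)*0² = (6*(-2) - 36)*0 = (-12 - 36)*0 = -48*0 = 0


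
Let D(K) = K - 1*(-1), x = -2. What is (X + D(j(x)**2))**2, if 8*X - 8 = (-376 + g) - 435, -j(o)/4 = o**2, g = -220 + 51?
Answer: 73441/4 ≈ 18360.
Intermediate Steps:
g = -169
j(o) = -4*o**2
D(K) = 1 + K (D(K) = K + 1 = 1 + K)
X = -243/2 (X = 1 + ((-376 - 169) - 435)/8 = 1 + (-545 - 435)/8 = 1 + (1/8)*(-980) = 1 - 245/2 = -243/2 ≈ -121.50)
(X + D(j(x)**2))**2 = (-243/2 + (1 + (-4*(-2)**2)**2))**2 = (-243/2 + (1 + (-4*4)**2))**2 = (-243/2 + (1 + (-16)**2))**2 = (-243/2 + (1 + 256))**2 = (-243/2 + 257)**2 = (271/2)**2 = 73441/4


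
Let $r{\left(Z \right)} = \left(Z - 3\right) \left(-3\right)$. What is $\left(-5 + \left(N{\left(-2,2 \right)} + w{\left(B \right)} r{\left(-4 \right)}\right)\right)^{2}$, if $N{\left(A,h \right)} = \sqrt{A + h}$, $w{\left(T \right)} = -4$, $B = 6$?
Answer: $7921$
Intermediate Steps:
$r{\left(Z \right)} = 9 - 3 Z$ ($r{\left(Z \right)} = \left(-3 + Z\right) \left(-3\right) = 9 - 3 Z$)
$\left(-5 + \left(N{\left(-2,2 \right)} + w{\left(B \right)} r{\left(-4 \right)}\right)\right)^{2} = \left(-5 + \left(\sqrt{-2 + 2} - 4 \left(9 - -12\right)\right)\right)^{2} = \left(-5 + \left(\sqrt{0} - 4 \left(9 + 12\right)\right)\right)^{2} = \left(-5 + \left(0 - 84\right)\right)^{2} = \left(-5 - 84\right)^{2} = \left(-89\right)^{2} = 7921$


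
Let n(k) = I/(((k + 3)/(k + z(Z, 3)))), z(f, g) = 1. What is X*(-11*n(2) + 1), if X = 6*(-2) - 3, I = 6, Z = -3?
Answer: 579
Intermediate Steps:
X = -15 (X = -12 - 3 = -15)
n(k) = 6*(1 + k)/(3 + k) (n(k) = 6/(((k + 3)/(k + 1))) = 6/(((3 + k)/(1 + k))) = 6*((1 + k)/(3 + k)) = 6*(1 + k)/(3 + k))
X*(-11*n(2) + 1) = -15*(-66*(1 + 2)/(3 + 2) + 1) = -15*(-66*3/5 + 1) = -15*(-11*18/5 + 1) = -15*(-198/5 + 1) = -15*(-193/5) = 579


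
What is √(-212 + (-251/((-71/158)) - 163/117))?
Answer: √2646544667/2769 ≈ 18.579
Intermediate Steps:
√(-212 + (-251/((-71/158)) - 163/117)) = √(-212 + (-251/((-71*1/158)) - 163*1/117)) = √(-212 + (-251/(-71/158) - 163/117)) = √(-212 + (-251*(-158/71) - 163/117)) = √(-212 + (39658/71 - 163/117)) = √(-212 + 4628413/8307) = √(2867329/8307) = √2646544667/2769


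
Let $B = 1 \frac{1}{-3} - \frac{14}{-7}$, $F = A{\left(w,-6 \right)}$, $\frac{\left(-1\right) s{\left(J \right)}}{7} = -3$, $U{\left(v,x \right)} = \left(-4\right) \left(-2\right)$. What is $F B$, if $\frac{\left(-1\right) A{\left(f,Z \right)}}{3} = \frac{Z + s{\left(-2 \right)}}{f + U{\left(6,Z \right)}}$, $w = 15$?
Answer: $- \frac{75}{23} \approx -3.2609$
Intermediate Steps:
$U{\left(v,x \right)} = 8$
$s{\left(J \right)} = 21$ ($s{\left(J \right)} = \left(-7\right) \left(-3\right) = 21$)
$A{\left(f,Z \right)} = - \frac{3 \left(21 + Z\right)}{8 + f}$ ($A{\left(f,Z \right)} = - 3 \frac{Z + 21}{f + 8} = - 3 \frac{21 + Z}{8 + f} = - \frac{3 \left(21 + Z\right)}{8 + f}$)
$F = - \frac{45}{23}$ ($F = \frac{3 \left(-21 - -6\right)}{8 + 15} = \frac{3 \left(-21 + 6\right)}{23} = 3 \cdot \frac{1}{23} \left(-15\right) = - \frac{45}{23} \approx -1.9565$)
$B = \frac{5}{3}$ ($B = 1 \left(- \frac{1}{3}\right) - -2 = - \frac{1}{3} + 2 = \frac{5}{3} \approx 1.6667$)
$F B = \left(- \frac{45}{23}\right) \frac{5}{3} = - \frac{75}{23}$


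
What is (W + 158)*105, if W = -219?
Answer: -6405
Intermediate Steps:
(W + 158)*105 = (-219 + 158)*105 = -61*105 = -6405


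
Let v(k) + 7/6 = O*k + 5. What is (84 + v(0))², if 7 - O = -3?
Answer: 277729/36 ≈ 7714.7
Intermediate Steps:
O = 10 (O = 7 - 1*(-3) = 7 + 3 = 10)
v(k) = 23/6 + 10*k (v(k) = -7/6 + (10*k + 5) = -7/6 + (5 + 10*k) = 23/6 + 10*k)
(84 + v(0))² = (84 + (23/6 + 10*0))² = (84 + (23/6 + 0))² = (84 + 23/6)² = (527/6)² = 277729/36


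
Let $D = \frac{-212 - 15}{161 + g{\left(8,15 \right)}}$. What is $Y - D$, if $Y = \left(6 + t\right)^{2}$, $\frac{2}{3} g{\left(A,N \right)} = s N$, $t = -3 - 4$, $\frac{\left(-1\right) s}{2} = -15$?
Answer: $\frac{1063}{836} \approx 1.2715$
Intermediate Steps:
$s = 30$ ($s = \left(-2\right) \left(-15\right) = 30$)
$t = -7$
$g{\left(A,N \right)} = 45 N$ ($g{\left(A,N \right)} = \frac{3 \cdot 30 N}{2} = 45 N$)
$D = - \frac{227}{836}$ ($D = \frac{-212 - 15}{161 + 45 \cdot 15} = - \frac{227}{161 + 675} = - \frac{227}{836} \approx -0.27153$)
$Y = 1$ ($Y = \left(6 - 7\right)^{2} = \left(-1\right)^{2} = 1$)
$Y - D = 1 - - \frac{227}{836} = 1 + \frac{227}{836} = \frac{1063}{836}$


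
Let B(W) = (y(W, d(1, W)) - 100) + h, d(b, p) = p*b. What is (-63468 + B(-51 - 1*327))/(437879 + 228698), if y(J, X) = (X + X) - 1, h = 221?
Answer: -64104/666577 ≈ -0.096169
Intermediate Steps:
d(b, p) = b*p
y(J, X) = -1 + 2*X (y(J, X) = 2*X - 1 = -1 + 2*X)
B(W) = 120 + 2*W (B(W) = ((-1 + 2*(1*W)) - 100) + 221 = ((-1 + 2*W) - 100) + 221 = (-101 + 2*W) + 221 = 120 + 2*W)
(-63468 + B(-51 - 1*327))/(437879 + 228698) = (-63468 + (120 + 2*(-51 - 1*327)))/(437879 + 228698) = (-63468 + (120 + 2*(-51 - 327)))/666577 = (-63468 + (120 + 2*(-378)))*(1/666577) = (-63468 + (120 - 756))*(1/666577) = (-63468 - 636)*(1/666577) = -64104*1/666577 = -64104/666577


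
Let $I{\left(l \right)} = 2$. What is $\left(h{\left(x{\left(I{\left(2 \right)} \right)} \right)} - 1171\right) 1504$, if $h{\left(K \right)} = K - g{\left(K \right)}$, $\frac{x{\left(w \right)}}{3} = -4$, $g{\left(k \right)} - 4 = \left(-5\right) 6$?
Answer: $-1740128$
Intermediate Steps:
$g{\left(k \right)} = -26$ ($g{\left(k \right)} = 4 - 30 = -26$)
$x{\left(w \right)} = -12$ ($x{\left(w \right)} = 3 \left(-4\right) = -12$)
$h{\left(K \right)} = 26 + K$ ($h{\left(K \right)} = K - -26 = K + 26 = 26 + K$)
$\left(h{\left(x{\left(I{\left(2 \right)} \right)} \right)} - 1171\right) 1504 = \left(\left(26 - 12\right) - 1171\right) 1504 = \left(14 - 1171\right) 1504 = \left(-1157\right) 1504 = -1740128$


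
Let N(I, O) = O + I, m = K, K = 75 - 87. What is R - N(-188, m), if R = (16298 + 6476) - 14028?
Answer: 8946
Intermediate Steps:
R = 8746 (R = 22774 - 14028 = 8746)
K = -12
m = -12
N(I, O) = I + O
R - N(-188, m) = 8746 - (-188 - 12) = 8746 - 1*(-200) = 8746 + 200 = 8946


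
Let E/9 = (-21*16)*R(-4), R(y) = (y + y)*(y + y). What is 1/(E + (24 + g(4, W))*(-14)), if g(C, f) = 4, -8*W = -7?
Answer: -1/193928 ≈ -5.1566e-6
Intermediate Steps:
W = 7/8 (W = -⅛*(-7) = 7/8 ≈ 0.87500)
R(y) = 4*y² (R(y) = (2*y)*(2*y) = 4*y²)
E = -193536 (E = 9*((-21*16)*(4*(-4)²)) = 9*(-1344*16) = 9*(-336*64) = 9*(-21504) = -193536)
1/(E + (24 + g(4, W))*(-14)) = 1/(-193536 + (24 + 4)*(-14)) = 1/(-193536 + 28*(-14)) = 1/(-193536 - 392) = 1/(-193928) = -1/193928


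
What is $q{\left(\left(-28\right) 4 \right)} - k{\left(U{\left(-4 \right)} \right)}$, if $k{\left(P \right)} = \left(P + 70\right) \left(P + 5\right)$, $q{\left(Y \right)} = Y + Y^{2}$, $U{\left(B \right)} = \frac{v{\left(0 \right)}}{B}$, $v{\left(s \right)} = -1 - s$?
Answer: $\frac{193011}{16} \approx 12063.0$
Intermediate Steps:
$U{\left(B \right)} = - \frac{1}{B}$ ($U{\left(B \right)} = \frac{-1 - 0}{B} = \frac{-1 + 0}{B} = - \frac{1}{B}$)
$k{\left(P \right)} = \left(5 + P\right) \left(70 + P\right)$ ($k{\left(P \right)} = \left(70 + P\right) \left(5 + P\right) = \left(5 + P\right) \left(70 + P\right)$)
$q{\left(\left(-28\right) 4 \right)} - k{\left(U{\left(-4 \right)} \right)} = \left(-28\right) 4 \left(1 - 112\right) - \left(350 + \left(- \frac{1}{-4}\right)^{2} + 75 \left(- \frac{1}{-4}\right)\right) = - 112 \left(1 - 112\right) - \left(350 + \left(\left(-1\right) \left(- \frac{1}{4}\right)\right)^{2} + 75 \left(\left(-1\right) \left(- \frac{1}{4}\right)\right)\right) = \left(-112\right) \left(-111\right) - \left(350 + \left(\frac{1}{4}\right)^{2} + 75 \cdot \frac{1}{4}\right) = 12432 - \left(350 + \frac{1}{16} + \frac{75}{4}\right) = 12432 - \frac{5901}{16} = \frac{193011}{16}$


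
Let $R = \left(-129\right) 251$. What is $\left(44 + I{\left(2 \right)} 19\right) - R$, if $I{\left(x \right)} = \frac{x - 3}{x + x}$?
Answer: $\frac{129673}{4} \approx 32418.0$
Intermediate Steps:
$I{\left(x \right)} = \frac{-3 + x}{2 x}$
$R = -32379$
$\left(44 + I{\left(2 \right)} 19\right) - R = \left(44 + \frac{-3 + 2}{2 \cdot 2} \cdot 19\right) - -32379 = \left(44 + \frac{1}{2} \cdot \frac{1}{2} \left(-1\right) 19\right) + 32379 = \left(44 - \frac{19}{4}\right) + 32379 = \frac{157}{4} + 32379 = \frac{129673}{4}$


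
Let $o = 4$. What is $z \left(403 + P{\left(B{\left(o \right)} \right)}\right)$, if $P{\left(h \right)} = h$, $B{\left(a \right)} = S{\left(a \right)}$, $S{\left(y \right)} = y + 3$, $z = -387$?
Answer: $-158670$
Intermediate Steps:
$S{\left(y \right)} = 3 + y$
$B{\left(a \right)} = 3 + a$
$z \left(403 + P{\left(B{\left(o \right)} \right)}\right) = - 387 \left(403 + \left(3 + 4\right)\right) = - 387 \left(403 + 7\right) = \left(-387\right) 410 = -158670$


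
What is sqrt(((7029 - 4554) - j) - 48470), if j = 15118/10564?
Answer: I*sqrt(1283278533018)/5282 ≈ 214.47*I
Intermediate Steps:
j = 7559/5282 (j = 15118*(1/10564) = 7559/5282 ≈ 1.4311)
sqrt(((7029 - 4554) - j) - 48470) = sqrt(((7029 - 4554) - 1*7559/5282) - 48470) = sqrt((2475 - 7559/5282) - 48470) = sqrt(13065391/5282 - 48470) = sqrt(-242953149/5282) = I*sqrt(1283278533018)/5282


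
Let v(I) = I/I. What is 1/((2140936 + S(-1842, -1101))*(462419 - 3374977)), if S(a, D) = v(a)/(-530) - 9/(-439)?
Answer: -116335/725418564216438829 ≈ -1.6037e-13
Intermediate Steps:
v(I) = 1
S(a, D) = 4331/232670 (S(a, D) = 1/(-530) - 9/(-439) = 1*(-1/530) - 9*(-1/439) = -1/530 + 9/439 = 4331/232670)
1/((2140936 + S(-1842, -1101))*(462419 - 3374977)) = 1/((2140936 + 4331/232670)*(462419 - 3374977)) = 1/((498131583451/232670)*(-2912558)) = 1/(-725418564216438829/116335) = -116335/725418564216438829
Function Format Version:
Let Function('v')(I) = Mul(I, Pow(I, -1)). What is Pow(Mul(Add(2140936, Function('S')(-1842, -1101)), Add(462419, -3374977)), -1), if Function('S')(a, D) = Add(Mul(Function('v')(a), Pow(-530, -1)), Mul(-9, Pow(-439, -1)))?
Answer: Rational(-116335, 725418564216438829) ≈ -1.6037e-13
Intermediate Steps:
Function('v')(I) = 1
Function('S')(a, D) = Rational(4331, 232670) (Function('S')(a, D) = Add(Mul(1, Pow(-530, -1)), Mul(-9, Pow(-439, -1))) = Add(Mul(1, Rational(-1, 530)), Mul(-9, Rational(-1, 439))) = Add(Rational(-1, 530), Rational(9, 439)) = Rational(4331, 232670))
Pow(Mul(Add(2140936, Function('S')(-1842, -1101)), Add(462419, -3374977)), -1) = Pow(Mul(Add(2140936, Rational(4331, 232670)), Add(462419, -3374977)), -1) = Pow(Mul(Rational(498131583451, 232670), -2912558), -1) = Pow(Rational(-725418564216438829, 116335), -1) = Rational(-116335, 725418564216438829)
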